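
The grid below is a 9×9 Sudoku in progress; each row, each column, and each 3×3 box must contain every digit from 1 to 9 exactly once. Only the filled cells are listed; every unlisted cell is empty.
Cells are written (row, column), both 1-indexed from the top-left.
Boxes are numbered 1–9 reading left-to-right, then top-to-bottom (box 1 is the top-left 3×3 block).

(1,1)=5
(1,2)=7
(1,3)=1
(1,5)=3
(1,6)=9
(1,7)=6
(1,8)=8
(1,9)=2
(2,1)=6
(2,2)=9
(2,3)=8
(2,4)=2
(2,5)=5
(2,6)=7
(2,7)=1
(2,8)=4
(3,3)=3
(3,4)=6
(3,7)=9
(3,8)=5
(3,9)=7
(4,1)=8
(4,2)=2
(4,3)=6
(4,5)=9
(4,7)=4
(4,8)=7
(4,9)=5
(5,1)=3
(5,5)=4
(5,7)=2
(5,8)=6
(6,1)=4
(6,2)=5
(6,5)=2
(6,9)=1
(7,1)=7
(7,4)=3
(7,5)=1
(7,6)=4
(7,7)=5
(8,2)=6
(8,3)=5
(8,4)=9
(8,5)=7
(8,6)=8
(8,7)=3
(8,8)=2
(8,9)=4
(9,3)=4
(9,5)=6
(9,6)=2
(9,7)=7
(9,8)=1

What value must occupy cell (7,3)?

Cell (7,3) itself could take any of {2, 9} by direct elimination.
Consider where 2 can go in column 3.
(5,3) is out (row 5 already has a 2).
(6,3) is out (row 6 already has a 2).
So the only cell in column 3 that can hold 2 is (7,3).
Therefore (7,3) = 2.

2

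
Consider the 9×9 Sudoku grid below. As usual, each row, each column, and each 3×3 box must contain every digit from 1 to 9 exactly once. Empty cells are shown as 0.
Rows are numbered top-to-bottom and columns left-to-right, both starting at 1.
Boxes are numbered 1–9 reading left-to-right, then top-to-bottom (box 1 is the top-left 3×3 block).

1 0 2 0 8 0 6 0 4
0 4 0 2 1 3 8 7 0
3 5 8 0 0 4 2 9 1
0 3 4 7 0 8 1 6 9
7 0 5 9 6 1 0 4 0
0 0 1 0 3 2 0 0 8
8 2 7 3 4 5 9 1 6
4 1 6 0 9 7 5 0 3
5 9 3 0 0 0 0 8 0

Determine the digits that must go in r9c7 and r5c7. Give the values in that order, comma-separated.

4,3

For r9c7:
  Consider where 4 can go in row 9.
  r9c4 is out (box 8 already has a 4).
  r9c5 is out (column 5 already has a 4).
  r9c6 is out (column 6 already has a 4).
  r9c9 is out (column 9 already has a 4).
  So the only cell in row 9 that can hold 4 is r9c7.
  So r9c7 = 4.
For r5c7:
  Row 5 already contains {1, 4, 5, 6, 7, 9}.
  Column 7 already contains {1, 2, 5, 6, 8, 9}.
  Its 3×3 block (box 6) already contains {1, 4, 6, 8, 9}.
  The only value from 1–9 not eliminated is 3, so r5c7 = 3.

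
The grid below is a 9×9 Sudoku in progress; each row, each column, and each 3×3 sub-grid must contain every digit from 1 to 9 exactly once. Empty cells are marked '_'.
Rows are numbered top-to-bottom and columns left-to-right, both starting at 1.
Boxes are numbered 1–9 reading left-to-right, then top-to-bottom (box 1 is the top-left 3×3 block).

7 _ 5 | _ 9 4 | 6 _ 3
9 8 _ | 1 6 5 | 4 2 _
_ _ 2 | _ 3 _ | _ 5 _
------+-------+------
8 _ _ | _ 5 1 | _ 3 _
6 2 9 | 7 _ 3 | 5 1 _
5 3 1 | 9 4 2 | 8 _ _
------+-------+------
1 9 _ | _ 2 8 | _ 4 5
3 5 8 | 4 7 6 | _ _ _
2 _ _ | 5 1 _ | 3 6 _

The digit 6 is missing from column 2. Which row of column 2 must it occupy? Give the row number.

3

Consider where 6 can go in column 2.
R1C2 is out (row 1 already has a 6).
R4C2 is out (box 4 already has a 6).
R9C2 is out (row 9 already has a 6).
So the only cell in column 2 that can hold 6 is R3C2.
That is row 3.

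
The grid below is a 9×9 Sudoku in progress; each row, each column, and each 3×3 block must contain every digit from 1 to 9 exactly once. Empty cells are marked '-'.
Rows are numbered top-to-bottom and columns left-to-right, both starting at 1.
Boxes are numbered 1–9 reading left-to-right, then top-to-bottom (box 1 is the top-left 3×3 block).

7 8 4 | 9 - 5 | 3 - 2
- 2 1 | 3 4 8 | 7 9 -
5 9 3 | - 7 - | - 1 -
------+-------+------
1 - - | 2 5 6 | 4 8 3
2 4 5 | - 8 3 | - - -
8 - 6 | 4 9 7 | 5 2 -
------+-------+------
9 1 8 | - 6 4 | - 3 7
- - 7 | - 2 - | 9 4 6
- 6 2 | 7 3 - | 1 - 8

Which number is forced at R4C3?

Row 4 already contains {1, 2, 3, 4, 5, 6, 8}.
Column 3 already contains {1, 2, 3, 4, 5, 6, 7, 8}.
Its 3×3 block (box 4) already contains {1, 2, 4, 5, 6, 8}.
The only value from 1–9 not eliminated is 9, so R4C3 = 9.

9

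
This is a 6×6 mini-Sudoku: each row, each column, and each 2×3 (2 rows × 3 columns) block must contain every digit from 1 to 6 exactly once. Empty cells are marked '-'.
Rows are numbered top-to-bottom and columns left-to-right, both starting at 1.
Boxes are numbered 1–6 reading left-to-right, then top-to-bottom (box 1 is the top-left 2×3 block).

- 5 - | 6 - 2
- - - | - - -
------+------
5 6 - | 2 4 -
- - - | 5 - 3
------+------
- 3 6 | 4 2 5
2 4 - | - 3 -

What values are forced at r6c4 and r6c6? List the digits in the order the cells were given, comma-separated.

For r6c4:
  Row 6 already contains {2, 3, 4}.
  Column 4 already contains {2, 4, 5, 6}.
  Its 2×3 block (box 6) already contains {2, 3, 4, 5}.
  The only value from 1–6 not eliminated is 1, so r6c4 = 1.
For r6c6:
  Consider where 6 can go in row 6.
  r6c3 is out (column 3 already has a 6).
  r6c4 is out (column 4 already has a 6).
  So the only cell in row 6 that can hold 6 is r6c6.
  So r6c6 = 6.

1,6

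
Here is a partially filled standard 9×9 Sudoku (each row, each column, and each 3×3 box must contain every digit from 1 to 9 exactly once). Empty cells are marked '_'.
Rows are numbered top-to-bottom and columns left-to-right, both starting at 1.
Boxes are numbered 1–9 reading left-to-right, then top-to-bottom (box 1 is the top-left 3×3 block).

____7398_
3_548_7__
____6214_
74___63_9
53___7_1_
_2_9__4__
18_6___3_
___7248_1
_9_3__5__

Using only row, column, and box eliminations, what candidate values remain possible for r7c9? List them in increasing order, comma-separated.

Row 7 already contains {1, 3, 6, 8}.
Column 9 already contains {1, 9}.
Its 3×3 block (box 9) already contains {1, 3, 5, 8}.
Removing those from 1–9 leaves {2, 4, 7} as the candidates for r7c9.

2,4,7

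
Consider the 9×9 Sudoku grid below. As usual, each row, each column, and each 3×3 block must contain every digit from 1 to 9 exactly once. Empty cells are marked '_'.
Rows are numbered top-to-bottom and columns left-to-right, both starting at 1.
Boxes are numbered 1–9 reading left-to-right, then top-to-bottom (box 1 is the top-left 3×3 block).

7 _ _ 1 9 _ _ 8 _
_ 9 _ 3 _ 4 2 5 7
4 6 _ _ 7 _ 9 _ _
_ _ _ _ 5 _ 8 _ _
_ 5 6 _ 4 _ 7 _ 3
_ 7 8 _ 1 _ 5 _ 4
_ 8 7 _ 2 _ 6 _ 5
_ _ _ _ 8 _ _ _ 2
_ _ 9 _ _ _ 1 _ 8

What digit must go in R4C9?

Cell R4C9 itself could take any of {1, 6, 9} by direct elimination.
Consider where 9 can go in column 9.
R1C9 is out (row 1 already has a 9).
R3C9 is out (row 3 already has a 9).
So the only cell in column 9 that can hold 9 is R4C9.
Therefore R4C9 = 9.

9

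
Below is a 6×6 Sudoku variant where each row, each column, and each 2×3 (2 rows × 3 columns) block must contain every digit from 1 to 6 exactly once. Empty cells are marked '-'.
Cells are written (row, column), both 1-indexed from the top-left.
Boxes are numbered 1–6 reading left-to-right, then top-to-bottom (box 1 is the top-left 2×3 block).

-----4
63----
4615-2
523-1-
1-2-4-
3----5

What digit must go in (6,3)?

6

Cell (6,3) itself could take any of {4, 6} by direct elimination.
Consider where 6 can go in box 5.
(5,2) is out (column 2 already has a 6).
(6,2) is out (column 2 already has a 6).
So the only cell in box 5 that can hold 6 is (6,3).
Therefore (6,3) = 6.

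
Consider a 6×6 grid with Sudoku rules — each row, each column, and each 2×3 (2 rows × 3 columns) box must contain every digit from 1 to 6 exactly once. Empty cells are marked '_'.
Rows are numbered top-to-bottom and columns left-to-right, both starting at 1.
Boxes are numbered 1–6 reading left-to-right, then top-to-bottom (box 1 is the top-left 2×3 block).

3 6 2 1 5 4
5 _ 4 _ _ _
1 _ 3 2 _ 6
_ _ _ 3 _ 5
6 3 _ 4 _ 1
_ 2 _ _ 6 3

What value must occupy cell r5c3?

5

Row 5 already contains {1, 3, 4, 6}.
Column 3 already contains {2, 3, 4}.
Its 2×3 block (box 5) already contains {2, 3, 6}.
The only value from 1–6 not eliminated is 5, so r5c3 = 5.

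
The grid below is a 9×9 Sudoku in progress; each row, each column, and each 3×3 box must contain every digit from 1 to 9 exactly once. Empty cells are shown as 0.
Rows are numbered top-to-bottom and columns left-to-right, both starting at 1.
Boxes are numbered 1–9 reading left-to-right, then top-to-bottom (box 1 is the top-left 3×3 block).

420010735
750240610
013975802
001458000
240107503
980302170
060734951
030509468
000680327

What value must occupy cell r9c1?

5

Cell r9c1 itself could take any of {1, 5} by direct elimination.
Consider where 5 can go in column 1.
r3c1 is out (row 3 already has a 5).
r4c1 is out (row 4 already has a 5).
r7c1 is out (row 7 already has a 5).
r8c1 is out (row 8 already has a 5).
So the only cell in column 1 that can hold 5 is r9c1.
Therefore r9c1 = 5.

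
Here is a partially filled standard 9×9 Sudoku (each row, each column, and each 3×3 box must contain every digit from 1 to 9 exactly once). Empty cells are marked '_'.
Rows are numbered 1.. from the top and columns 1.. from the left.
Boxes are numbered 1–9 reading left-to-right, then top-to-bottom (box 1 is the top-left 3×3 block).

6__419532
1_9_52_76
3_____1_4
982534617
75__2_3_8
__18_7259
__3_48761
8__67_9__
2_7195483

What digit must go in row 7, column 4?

Row 7 already contains {1, 3, 4, 6, 7, 8}.
Column 4 already contains {1, 4, 5, 6, 8}.
Its 3×3 block (box 8) already contains {1, 4, 5, 6, 7, 8, 9}.
The only value from 1–9 not eliminated is 2, so row 7, column 4 = 2.

2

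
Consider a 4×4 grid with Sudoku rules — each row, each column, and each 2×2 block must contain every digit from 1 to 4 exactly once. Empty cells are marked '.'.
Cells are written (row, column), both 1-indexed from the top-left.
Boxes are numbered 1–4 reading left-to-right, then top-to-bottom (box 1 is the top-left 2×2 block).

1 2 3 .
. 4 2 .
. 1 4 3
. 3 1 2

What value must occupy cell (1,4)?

4

Row 1 already contains {1, 2, 3}.
Column 4 already contains {2, 3}.
Its 2×2 block (box 2) already contains {2, 3}.
The only value from 1–4 not eliminated is 4, so (1,4) = 4.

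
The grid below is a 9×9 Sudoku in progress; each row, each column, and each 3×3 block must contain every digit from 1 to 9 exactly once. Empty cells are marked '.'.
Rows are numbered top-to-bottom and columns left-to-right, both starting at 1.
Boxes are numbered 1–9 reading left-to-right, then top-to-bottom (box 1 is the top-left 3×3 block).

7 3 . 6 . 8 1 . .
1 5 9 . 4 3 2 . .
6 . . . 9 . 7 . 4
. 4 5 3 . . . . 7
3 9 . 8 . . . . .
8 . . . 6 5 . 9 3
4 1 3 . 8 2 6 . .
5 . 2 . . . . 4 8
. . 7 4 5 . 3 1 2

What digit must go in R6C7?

Row 6 already contains {3, 5, 6, 8, 9}.
Column 7 already contains {1, 2, 3, 6, 7}.
Its 3×3 block (box 6) already contains {3, 7, 9}.
The only value from 1–9 not eliminated is 4, so R6C7 = 4.

4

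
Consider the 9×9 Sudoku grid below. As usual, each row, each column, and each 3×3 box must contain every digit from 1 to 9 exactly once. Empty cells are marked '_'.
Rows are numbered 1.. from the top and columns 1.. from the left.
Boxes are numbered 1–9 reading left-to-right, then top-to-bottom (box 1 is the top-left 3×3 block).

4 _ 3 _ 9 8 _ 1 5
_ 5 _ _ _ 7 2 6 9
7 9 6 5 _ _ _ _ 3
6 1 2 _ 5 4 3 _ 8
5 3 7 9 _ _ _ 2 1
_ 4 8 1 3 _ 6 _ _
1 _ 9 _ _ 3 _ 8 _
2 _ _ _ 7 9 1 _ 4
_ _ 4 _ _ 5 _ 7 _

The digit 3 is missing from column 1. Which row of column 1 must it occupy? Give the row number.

9

Consider where 3 can go in column 1.
row 2, column 1 is out (box 1 already has a 3).
row 6, column 1 is out (row 6 already has a 3).
So the only cell in column 1 that can hold 3 is row 9, column 1.
That is row 9.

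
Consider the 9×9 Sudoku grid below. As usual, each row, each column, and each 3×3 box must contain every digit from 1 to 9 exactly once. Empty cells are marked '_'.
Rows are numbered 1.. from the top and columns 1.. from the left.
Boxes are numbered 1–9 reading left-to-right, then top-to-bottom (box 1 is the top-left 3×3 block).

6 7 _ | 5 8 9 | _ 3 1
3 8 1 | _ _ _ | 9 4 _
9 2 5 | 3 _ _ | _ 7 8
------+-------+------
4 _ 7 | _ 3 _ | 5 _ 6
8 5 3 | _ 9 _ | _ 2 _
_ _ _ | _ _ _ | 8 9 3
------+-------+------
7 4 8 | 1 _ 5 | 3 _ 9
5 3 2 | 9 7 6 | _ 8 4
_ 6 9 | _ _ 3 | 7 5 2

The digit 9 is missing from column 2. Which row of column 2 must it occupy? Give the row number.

4

Consider where 9 can go in column 2.
row 6, column 2 is out (row 6 already has a 9).
So the only cell in column 2 that can hold 9 is row 4, column 2.
That is row 4.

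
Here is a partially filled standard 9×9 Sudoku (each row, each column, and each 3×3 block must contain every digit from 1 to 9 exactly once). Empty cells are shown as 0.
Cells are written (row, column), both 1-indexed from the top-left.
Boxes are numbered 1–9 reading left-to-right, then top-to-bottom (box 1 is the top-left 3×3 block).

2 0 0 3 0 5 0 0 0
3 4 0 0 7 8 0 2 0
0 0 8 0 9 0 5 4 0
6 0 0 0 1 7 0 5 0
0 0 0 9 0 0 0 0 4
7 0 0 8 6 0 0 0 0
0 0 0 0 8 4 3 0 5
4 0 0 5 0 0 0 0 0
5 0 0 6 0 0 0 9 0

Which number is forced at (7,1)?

Cell (7,1) itself could take any of {1, 9} by direct elimination.
Consider where 9 can go in column 1.
(3,1) is out (row 3 already has a 9).
(5,1) is out (row 5 already has a 9).
So the only cell in column 1 that can hold 9 is (7,1).
Therefore (7,1) = 9.

9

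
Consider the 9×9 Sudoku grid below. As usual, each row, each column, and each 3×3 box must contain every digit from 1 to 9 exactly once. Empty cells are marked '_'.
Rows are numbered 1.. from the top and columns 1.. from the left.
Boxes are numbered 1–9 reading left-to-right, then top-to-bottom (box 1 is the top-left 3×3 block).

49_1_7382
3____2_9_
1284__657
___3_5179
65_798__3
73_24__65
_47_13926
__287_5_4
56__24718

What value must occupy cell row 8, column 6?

Cell row 8, column 6 itself could take any of {6, 9} by direct elimination.
Consider where 6 can go in column 6.
row 3, column 6 is out (row 3 already has a 6).
row 6, column 6 is out (row 6 already has a 6).
So the only cell in column 6 that can hold 6 is row 8, column 6.
Therefore row 8, column 6 = 6.

6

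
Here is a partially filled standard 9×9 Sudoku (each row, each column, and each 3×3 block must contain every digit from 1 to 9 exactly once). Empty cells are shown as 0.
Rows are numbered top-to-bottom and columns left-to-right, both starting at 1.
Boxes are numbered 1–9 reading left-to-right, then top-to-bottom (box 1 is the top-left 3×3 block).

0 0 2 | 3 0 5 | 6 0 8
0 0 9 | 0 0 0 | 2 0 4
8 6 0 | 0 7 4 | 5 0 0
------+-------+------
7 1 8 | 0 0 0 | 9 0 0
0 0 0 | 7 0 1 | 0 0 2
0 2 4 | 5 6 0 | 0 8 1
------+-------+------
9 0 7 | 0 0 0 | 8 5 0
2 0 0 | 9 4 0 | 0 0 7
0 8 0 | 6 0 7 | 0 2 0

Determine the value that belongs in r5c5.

8

Cell r5c5 itself could take any of {3, 8, 9} by direct elimination.
Consider where 8 can go in box 5.
r4c4 is out (row 4 already has a 8).
r4c5 is out (row 4 already has a 8).
r4c6 is out (row 4 already has a 8).
r6c6 is out (row 6 already has a 8).
So the only cell in box 5 that can hold 8 is r5c5.
Therefore r5c5 = 8.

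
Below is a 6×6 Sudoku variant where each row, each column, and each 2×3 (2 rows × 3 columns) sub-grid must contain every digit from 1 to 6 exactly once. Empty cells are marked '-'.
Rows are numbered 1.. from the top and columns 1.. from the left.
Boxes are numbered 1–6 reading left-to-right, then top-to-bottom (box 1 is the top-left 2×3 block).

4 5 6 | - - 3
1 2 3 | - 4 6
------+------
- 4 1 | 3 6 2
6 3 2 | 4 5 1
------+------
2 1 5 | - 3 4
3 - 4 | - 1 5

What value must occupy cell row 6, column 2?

Row 6 already contains {1, 3, 4, 5}.
Column 2 already contains {1, 2, 3, 4, 5}.
Its 2×3 block (box 5) already contains {1, 2, 3, 4, 5}.
The only value from 1–6 not eliminated is 6, so row 6, column 2 = 6.

6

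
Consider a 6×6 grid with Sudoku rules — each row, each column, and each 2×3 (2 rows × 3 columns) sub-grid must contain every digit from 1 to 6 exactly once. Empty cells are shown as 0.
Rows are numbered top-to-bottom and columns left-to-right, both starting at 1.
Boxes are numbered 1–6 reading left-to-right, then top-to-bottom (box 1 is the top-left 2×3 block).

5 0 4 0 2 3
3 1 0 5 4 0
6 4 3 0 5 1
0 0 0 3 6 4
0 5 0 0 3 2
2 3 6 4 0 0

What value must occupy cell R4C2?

Row 4 already contains {3, 4, 6}.
Column 2 already contains {1, 3, 4, 5}.
Its 2×3 block (box 3) already contains {3, 4, 6}.
The only value from 1–6 not eliminated is 2, so R4C2 = 2.

2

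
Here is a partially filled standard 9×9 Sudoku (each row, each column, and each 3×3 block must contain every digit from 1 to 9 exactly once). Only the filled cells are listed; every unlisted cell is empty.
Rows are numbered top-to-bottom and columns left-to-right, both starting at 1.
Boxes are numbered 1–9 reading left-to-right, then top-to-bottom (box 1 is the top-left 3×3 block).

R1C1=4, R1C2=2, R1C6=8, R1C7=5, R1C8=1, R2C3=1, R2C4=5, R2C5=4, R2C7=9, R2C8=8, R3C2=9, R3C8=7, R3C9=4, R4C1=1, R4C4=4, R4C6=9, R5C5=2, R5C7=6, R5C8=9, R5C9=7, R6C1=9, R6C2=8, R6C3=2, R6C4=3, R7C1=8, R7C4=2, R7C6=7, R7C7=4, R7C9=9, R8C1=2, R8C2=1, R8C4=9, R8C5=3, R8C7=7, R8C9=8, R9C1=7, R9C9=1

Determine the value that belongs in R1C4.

7

Cell R1C4 itself could take any of {6, 7} by direct elimination.
Consider where 7 can go in column 4.
R3C4 is out (row 3 already has a 7).
R5C4 is out (row 5 already has a 7).
R9C4 is out (row 9 already has a 7).
So the only cell in column 4 that can hold 7 is R1C4.
Therefore R1C4 = 7.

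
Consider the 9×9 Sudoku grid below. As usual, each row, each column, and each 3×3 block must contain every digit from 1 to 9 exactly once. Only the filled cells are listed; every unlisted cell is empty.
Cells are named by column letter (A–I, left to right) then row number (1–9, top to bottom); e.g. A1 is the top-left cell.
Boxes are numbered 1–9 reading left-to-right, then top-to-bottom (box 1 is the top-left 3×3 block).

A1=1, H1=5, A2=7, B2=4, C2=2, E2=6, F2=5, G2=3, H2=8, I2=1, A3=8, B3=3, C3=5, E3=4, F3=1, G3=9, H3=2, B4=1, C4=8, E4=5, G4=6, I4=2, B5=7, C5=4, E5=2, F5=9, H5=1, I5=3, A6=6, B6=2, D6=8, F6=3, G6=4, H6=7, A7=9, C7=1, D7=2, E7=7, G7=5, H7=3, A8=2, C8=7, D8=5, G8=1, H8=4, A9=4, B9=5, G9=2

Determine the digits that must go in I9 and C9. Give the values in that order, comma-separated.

For I9:
  Consider where 7 can go in box 9.
  I7 is out (row 7 already has a 7).
  I8 is out (row 8 already has a 7).
  H9 is out (column H already has a 7).
  So the only cell in box 9 that can hold 7 is I9.
  So I9 = 7.
For C9:
  Consider where 3 can go in column C.
  C1 is out (box 1 already has a 3).
  C6 is out (row 6 already has a 3).
  So the only cell in column C that can hold 3 is C9.
  So C9 = 3.

7,3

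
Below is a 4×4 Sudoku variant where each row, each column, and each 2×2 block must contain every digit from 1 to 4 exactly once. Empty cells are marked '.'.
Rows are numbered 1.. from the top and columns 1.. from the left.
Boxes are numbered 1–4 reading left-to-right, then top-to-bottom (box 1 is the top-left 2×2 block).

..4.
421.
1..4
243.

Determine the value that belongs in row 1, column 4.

Cell row 1, column 4 itself could take any of {2, 3} by direct elimination.
Consider where 2 can go in column 4.
row 2, column 4 is out (row 2 already has a 2).
row 4, column 4 is out (row 4 already has a 2).
So the only cell in column 4 that can hold 2 is row 1, column 4.
Therefore row 1, column 4 = 2.

2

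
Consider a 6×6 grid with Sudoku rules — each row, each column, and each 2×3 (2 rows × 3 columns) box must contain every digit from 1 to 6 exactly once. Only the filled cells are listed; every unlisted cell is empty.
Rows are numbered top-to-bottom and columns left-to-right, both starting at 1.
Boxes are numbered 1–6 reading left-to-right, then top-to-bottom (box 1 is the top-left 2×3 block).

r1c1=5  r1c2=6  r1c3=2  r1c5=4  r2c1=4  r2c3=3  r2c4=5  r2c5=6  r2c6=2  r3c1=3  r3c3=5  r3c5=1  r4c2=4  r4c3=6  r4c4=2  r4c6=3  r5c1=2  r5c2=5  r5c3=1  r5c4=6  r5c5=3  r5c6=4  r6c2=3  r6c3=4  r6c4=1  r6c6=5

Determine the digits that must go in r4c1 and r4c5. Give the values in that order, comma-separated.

1,5

For r4c1:
  Row 4 already contains {2, 3, 4, 6}.
  Column 1 already contains {2, 3, 4, 5}.
  Its 2×3 block (box 3) already contains {3, 4, 5, 6}.
  The only value from 1–6 not eliminated is 1, so r4c1 = 1.
For r4c5:
  Row 4 already contains {2, 3, 4, 6}.
  Column 5 already contains {1, 3, 4, 6}.
  Its 2×3 block (box 4) already contains {1, 2, 3}.
  The only value from 1–6 not eliminated is 5, so r4c5 = 5.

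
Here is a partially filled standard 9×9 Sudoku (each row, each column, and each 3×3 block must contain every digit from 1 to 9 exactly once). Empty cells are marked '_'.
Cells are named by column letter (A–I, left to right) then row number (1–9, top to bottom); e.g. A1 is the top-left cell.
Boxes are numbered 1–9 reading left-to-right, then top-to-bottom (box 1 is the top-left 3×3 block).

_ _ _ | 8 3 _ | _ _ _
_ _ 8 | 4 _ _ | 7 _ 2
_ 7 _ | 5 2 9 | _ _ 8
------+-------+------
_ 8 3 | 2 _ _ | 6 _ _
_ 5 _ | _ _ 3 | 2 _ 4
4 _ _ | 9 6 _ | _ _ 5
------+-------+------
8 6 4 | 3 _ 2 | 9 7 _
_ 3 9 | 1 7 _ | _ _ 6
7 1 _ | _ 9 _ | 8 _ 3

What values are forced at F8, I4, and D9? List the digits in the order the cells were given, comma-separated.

8,7,6

For F8:
  Consider where 8 can go in box 8.
  E7 is out (row 7 already has a 8).
  D9 is out (row 9 already has a 8).
  F9 is out (row 9 already has a 8).
  So the only cell in box 8 that can hold 8 is F8.
  So F8 = 8.
For I4:
  Consider where 7 can go in box 6.
  H4 is out (column H already has a 7).
  H5 is out (column H already has a 7).
  G6 is out (column G already has a 7).
  H6 is out (column H already has a 7).
  So the only cell in box 6 that can hold 7 is I4.
  So I4 = 7.
For D9:
  Row 9 already contains {1, 3, 7, 8, 9}.
  Column D already contains {1, 2, 3, 4, 5, 8, 9}.
  Its 3×3 block (box 8) already contains {1, 2, 3, 7, 9}.
  The only value from 1–9 not eliminated is 6, so D9 = 6.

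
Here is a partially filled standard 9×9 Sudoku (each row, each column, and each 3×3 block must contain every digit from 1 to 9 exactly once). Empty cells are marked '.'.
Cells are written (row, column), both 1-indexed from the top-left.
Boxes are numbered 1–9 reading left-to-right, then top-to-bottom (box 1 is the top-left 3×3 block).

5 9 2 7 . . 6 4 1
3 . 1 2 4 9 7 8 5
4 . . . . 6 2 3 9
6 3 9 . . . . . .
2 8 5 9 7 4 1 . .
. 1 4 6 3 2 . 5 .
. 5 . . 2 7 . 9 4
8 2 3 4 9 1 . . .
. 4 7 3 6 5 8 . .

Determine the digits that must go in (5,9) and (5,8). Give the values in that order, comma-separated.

For (5,9):
  Consider where 3 can go in box 6.
  (4,7) is out (row 4 already has a 3). (4,8) is out (row 4 already has a 3). (4,9) is out (row 4 already has a 3). (5,8) is out (column 8 already has a 3). The remaining empty cells in box 6 are similarly blocked.
  So the only cell in box 6 that can hold 3 is (5,9).
  So (5,9) = 3.
For (5,8):
  Row 5 already contains {1, 2, 4, 5, 7, 8, 9}.
  Column 8 already contains {3, 4, 5, 8, 9}.
  Its 3×3 block (box 6) already contains {1, 5}.
  The only value from 1–9 not eliminated is 6, so (5,8) = 6.

3,6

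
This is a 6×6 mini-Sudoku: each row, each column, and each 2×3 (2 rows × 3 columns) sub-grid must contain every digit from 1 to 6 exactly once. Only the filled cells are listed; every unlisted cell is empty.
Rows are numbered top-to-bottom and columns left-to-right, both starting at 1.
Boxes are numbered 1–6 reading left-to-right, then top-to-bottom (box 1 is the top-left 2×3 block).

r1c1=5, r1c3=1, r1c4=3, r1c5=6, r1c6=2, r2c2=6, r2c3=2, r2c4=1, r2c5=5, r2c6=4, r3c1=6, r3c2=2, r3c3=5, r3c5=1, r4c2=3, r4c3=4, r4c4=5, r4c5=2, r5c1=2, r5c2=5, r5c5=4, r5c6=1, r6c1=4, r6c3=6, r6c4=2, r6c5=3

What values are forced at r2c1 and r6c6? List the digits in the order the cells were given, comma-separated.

For r2c1:
  Row 2 already contains {1, 2, 4, 5, 6}.
  Column 1 already contains {2, 4, 5, 6}.
  Its 2×3 block (box 1) already contains {1, 2, 5, 6}.
  The only value from 1–6 not eliminated is 3, so r2c1 = 3.
For r6c6:
  Row 6 already contains {2, 3, 4, 6}.
  Column 6 already contains {1, 2, 4}.
  Its 2×3 block (box 6) already contains {1, 2, 3, 4}.
  The only value from 1–6 not eliminated is 5, so r6c6 = 5.

3,5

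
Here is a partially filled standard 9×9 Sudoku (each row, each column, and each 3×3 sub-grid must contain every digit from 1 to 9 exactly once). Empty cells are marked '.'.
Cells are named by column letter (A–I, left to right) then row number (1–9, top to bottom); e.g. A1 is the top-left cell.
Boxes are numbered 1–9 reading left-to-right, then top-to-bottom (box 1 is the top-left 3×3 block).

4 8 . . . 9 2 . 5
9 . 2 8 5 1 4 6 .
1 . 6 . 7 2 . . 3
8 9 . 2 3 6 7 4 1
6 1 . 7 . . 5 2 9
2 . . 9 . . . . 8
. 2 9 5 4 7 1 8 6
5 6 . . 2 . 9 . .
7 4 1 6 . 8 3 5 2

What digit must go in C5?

Cell C5 itself could take any of {3, 4} by direct elimination.
Consider where 3 can go in row 5.
E5 is out (column E already has a 3).
F5 is out (box 5 already has a 3).
So the only cell in row 5 that can hold 3 is C5.
Therefore C5 = 3.

3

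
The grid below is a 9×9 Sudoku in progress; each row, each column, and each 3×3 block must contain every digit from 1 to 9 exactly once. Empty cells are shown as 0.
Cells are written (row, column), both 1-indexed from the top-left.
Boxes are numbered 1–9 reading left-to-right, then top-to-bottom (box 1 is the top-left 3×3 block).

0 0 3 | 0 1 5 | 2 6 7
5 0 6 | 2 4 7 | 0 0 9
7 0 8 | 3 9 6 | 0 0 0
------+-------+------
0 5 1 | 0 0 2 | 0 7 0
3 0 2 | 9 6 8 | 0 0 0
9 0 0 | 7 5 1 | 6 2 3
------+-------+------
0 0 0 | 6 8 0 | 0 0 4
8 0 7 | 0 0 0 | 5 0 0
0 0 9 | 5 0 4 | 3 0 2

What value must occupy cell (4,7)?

9

Cell (4,7) itself could take any of {4, 8, 9} by direct elimination.
Consider where 9 can go in box 6.
(4,9) is out (column 9 already has a 9).
(5,7) is out (row 5 already has a 9).
(5,8) is out (row 5 already has a 9).
(5,9) is out (row 5 already has a 9).
So the only cell in box 6 that can hold 9 is (4,7).
Therefore (4,7) = 9.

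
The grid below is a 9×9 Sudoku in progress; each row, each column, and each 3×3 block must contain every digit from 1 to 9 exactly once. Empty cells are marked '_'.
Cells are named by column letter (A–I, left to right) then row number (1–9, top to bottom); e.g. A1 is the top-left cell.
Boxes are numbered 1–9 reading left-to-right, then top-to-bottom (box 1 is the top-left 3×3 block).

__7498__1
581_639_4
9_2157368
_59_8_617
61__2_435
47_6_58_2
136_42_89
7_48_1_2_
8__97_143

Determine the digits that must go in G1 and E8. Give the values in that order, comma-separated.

2,3

For G1:
  Consider where 2 can go in column G.
  G7 is out (row 7 already has a 2).
  G8 is out (row 8 already has a 2).
  So the only cell in column G that can hold 2 is G1.
  So G1 = 2.
For E8:
  Row 8 already contains {1, 2, 4, 7, 8}.
  Column E already contains {2, 4, 5, 6, 7, 8, 9}.
  Its 3×3 block (box 8) already contains {1, 2, 4, 7, 8, 9}.
  The only value from 1–9 not eliminated is 3, so E8 = 3.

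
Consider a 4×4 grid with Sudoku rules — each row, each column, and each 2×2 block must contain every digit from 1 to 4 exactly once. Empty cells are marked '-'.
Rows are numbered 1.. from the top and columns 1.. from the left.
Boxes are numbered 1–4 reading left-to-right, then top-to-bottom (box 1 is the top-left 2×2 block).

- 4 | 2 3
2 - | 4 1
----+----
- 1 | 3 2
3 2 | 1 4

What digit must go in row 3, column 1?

Row 3 already contains {1, 2, 3}.
Column 1 already contains {2, 3}.
Its 2×2 block (box 3) already contains {1, 2, 3}.
The only value from 1–4 not eliminated is 4, so row 3, column 1 = 4.

4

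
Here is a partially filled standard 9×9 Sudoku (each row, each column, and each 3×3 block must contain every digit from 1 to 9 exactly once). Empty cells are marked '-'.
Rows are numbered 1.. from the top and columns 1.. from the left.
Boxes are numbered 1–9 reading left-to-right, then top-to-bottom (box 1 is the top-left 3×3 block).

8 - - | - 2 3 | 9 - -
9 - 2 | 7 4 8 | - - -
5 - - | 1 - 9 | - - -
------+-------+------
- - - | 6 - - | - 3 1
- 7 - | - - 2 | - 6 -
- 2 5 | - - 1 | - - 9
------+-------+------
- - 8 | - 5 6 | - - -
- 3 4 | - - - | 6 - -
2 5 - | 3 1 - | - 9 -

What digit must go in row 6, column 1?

Cell row 6, column 1 itself could take any of {3, 4, 6} by direct elimination.
Consider where 6 can go in column 1.
row 4, column 1 is out (row 4 already has a 6).
row 5, column 1 is out (row 5 already has a 6).
row 7, column 1 is out (row 7 already has a 6).
row 8, column 1 is out (row 8 already has a 6).
So the only cell in column 1 that can hold 6 is row 6, column 1.
Therefore row 6, column 1 = 6.

6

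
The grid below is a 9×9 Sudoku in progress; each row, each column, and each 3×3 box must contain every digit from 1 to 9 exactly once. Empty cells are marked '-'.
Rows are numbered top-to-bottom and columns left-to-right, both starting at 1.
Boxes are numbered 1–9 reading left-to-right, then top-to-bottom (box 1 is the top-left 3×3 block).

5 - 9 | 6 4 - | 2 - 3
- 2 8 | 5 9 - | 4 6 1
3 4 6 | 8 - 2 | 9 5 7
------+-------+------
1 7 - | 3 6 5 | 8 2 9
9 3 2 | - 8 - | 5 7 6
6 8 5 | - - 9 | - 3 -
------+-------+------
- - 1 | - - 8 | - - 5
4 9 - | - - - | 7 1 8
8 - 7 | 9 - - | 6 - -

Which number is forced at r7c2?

Row 7 already contains {1, 5, 8}.
Column 2 already contains {2, 3, 4, 7, 8, 9}.
Its 3×3 block (box 7) already contains {1, 4, 7, 8, 9}.
The only value from 1–9 not eliminated is 6, so r7c2 = 6.

6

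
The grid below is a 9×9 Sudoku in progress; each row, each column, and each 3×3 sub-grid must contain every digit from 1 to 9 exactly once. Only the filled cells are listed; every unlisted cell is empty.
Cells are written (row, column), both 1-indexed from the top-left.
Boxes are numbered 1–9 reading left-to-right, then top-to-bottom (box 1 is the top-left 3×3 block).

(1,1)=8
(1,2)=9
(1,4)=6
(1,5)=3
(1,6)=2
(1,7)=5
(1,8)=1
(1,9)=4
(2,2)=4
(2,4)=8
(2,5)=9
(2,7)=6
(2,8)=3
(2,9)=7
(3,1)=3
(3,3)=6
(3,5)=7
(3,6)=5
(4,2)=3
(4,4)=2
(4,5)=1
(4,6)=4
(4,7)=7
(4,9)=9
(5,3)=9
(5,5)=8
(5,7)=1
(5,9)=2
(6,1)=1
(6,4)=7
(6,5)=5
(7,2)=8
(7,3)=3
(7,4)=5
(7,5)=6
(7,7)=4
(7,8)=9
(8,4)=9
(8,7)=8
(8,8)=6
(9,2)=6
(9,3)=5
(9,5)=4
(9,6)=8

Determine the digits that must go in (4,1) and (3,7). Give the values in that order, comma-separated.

For (4,1):
  Consider where 6 can go in row 4.
  (4,3) is out (column 3 already has a 6).
  (4,8) is out (column 8 already has a 6).
  So the only cell in row 4 that can hold 6 is (4,1).
  So (4,1) = 6.
For (3,7):
  Consider where 9 can go in row 3.
  (3,2) is out (column 2 already has a 9).
  (3,4) is out (column 4 already has a 9).
  (3,8) is out (column 8 already has a 9).
  (3,9) is out (column 9 already has a 9).
  So the only cell in row 3 that can hold 9 is (3,7).
  So (3,7) = 9.

6,9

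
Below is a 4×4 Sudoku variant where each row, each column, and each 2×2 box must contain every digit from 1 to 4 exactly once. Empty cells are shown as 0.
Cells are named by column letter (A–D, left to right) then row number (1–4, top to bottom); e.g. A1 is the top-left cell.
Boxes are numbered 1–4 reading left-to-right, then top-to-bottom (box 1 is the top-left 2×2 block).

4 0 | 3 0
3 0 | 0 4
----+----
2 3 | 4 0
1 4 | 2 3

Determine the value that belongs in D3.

1

Row 3 already contains {2, 3, 4}.
Column D already contains {3, 4}.
Its 2×2 block (box 4) already contains {2, 3, 4}.
The only value from 1–4 not eliminated is 1, so D3 = 1.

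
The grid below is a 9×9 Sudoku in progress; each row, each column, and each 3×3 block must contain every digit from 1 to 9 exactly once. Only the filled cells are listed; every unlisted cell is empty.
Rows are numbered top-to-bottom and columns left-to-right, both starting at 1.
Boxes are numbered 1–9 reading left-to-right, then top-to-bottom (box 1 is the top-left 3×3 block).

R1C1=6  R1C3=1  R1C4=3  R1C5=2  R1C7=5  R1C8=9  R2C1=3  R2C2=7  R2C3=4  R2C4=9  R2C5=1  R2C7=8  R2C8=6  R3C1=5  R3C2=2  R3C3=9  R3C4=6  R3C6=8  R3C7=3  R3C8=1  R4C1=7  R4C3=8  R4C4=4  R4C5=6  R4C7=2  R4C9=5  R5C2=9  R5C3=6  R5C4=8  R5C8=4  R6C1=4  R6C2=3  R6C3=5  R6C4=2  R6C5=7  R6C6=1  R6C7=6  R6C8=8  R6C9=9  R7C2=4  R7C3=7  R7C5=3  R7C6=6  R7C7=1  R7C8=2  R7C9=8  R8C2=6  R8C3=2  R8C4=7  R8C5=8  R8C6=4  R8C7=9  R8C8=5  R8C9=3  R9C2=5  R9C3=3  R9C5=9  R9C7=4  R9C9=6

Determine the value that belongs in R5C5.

Row 5 already contains {4, 6, 8, 9}.
Column 5 already contains {1, 2, 3, 6, 7, 8, 9}.
Its 3×3 block (box 5) already contains {1, 2, 4, 6, 7, 8}.
The only value from 1–9 not eliminated is 5, so R5C5 = 5.

5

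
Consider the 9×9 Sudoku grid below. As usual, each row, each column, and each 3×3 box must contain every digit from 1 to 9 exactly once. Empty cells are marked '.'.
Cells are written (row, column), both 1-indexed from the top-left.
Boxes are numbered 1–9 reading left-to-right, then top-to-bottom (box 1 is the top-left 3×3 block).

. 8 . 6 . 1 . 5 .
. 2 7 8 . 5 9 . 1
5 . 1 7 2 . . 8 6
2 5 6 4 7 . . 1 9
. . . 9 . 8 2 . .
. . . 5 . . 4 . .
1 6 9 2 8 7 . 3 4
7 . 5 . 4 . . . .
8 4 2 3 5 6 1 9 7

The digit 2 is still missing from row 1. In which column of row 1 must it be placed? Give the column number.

9

Consider where 2 can go in row 1.
(1,1) is out (column 1 already has a 2).
(1,3) is out (column 3 already has a 2).
(1,5) is out (column 5 already has a 2).
(1,7) is out (column 7 already has a 2).
So the only cell in row 1 that can hold 2 is (1,9).
That is column 9.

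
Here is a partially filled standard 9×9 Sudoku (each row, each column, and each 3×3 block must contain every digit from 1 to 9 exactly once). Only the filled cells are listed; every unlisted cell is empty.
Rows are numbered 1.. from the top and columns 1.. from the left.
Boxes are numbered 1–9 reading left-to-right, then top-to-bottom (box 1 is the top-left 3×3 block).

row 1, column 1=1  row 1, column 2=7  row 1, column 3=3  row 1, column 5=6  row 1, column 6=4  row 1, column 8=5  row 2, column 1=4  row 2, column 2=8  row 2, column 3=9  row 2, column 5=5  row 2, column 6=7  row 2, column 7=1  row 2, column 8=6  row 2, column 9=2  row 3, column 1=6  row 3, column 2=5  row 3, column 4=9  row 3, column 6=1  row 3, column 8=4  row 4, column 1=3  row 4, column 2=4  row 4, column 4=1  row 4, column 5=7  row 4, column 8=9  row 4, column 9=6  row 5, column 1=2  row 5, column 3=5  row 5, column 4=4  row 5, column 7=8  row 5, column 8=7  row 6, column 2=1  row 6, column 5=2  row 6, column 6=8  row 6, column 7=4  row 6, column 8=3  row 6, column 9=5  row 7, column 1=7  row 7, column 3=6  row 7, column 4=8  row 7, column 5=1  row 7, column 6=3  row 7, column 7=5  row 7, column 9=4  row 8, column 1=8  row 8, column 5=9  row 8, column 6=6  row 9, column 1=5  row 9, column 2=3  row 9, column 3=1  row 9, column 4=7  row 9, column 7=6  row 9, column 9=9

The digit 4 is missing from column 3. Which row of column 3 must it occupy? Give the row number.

8

Consider where 4 can go in column 3.
row 3, column 3 is out (row 3 already has a 4).
row 4, column 3 is out (row 4 already has a 4).
row 6, column 3 is out (row 6 already has a 4).
So the only cell in column 3 that can hold 4 is row 8, column 3.
That is row 8.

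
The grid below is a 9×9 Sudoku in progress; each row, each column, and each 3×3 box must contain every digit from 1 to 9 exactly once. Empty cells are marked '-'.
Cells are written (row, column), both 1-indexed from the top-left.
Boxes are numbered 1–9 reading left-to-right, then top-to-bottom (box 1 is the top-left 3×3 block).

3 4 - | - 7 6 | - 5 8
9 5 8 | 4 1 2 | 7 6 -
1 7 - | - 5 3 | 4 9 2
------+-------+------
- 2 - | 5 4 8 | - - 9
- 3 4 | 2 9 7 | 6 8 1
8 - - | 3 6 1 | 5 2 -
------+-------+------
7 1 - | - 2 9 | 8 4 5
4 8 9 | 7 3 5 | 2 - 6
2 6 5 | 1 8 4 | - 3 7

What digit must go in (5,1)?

Row 5 already contains {1, 2, 3, 4, 6, 7, 8, 9}.
Column 1 already contains {1, 2, 3, 4, 7, 8, 9}.
Its 3×3 block (box 4) already contains {2, 3, 4, 8}.
The only value from 1–9 not eliminated is 5, so (5,1) = 5.

5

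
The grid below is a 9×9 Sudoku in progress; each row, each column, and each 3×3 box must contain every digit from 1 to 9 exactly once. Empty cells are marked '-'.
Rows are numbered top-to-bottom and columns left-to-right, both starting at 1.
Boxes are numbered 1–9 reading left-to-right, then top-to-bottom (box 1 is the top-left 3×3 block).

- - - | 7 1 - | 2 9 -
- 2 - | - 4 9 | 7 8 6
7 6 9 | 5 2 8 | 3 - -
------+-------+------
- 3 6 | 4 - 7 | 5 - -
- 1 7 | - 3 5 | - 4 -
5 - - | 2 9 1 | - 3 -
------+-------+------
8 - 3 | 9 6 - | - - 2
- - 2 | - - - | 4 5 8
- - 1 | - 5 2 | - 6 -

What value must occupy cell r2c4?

3

Row 2 already contains {2, 4, 6, 7, 8, 9}.
Column 4 already contains {2, 4, 5, 7, 9}.
Its 3×3 block (box 2) already contains {1, 2, 4, 5, 7, 8, 9}.
The only value from 1–9 not eliminated is 3, so r2c4 = 3.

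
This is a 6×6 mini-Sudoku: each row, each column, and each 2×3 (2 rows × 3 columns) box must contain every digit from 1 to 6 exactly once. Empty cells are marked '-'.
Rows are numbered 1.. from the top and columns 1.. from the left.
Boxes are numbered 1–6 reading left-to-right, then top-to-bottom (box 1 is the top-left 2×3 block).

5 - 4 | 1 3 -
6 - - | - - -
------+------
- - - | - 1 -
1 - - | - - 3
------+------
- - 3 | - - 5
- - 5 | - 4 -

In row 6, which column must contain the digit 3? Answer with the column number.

Consider where 3 can go in row 6.
row 6, column 1 is out (box 5 already has a 3).
row 6, column 2 is out (box 5 already has a 3).
row 6, column 6 is out (column 6 already has a 3).
So the only cell in row 6 that can hold 3 is row 6, column 4.
That is column 4.

4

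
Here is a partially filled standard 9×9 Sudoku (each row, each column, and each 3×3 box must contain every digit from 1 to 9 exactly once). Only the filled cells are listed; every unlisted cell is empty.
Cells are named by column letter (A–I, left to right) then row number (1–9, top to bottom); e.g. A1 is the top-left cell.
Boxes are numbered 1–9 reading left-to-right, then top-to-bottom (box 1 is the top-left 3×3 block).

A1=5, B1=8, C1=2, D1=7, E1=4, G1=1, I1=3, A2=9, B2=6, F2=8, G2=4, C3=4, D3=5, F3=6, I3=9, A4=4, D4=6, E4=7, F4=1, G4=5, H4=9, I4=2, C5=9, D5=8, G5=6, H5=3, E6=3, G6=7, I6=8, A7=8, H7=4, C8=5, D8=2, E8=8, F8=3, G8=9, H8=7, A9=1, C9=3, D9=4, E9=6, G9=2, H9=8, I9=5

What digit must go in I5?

Cell I5 itself could take any of {1, 4} by direct elimination.
Consider where 4 can go in column I.
I2 is out (row 2 already has a 4).
I7 is out (row 7 already has a 4).
I8 is out (box 9 already has a 4).
So the only cell in column I that can hold 4 is I5.
Therefore I5 = 4.

4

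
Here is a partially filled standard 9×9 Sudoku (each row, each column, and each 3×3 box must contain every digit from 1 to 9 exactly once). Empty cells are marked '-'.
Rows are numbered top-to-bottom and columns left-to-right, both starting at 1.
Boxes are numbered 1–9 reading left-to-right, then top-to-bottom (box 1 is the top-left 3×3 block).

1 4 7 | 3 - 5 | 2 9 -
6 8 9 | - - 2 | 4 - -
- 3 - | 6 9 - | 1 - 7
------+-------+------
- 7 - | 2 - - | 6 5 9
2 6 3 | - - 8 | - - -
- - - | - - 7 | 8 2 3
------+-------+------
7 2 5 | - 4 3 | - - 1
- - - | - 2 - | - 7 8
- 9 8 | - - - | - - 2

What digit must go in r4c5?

3

Cell r4c5 itself could take any of {1, 3} by direct elimination.
Consider where 3 can go in row 4.
r4c1 is out (box 4 already has a 3).
r4c3 is out (column 3 already has a 3).
r4c6 is out (column 6 already has a 3).
So the only cell in row 4 that can hold 3 is r4c5.
Therefore r4c5 = 3.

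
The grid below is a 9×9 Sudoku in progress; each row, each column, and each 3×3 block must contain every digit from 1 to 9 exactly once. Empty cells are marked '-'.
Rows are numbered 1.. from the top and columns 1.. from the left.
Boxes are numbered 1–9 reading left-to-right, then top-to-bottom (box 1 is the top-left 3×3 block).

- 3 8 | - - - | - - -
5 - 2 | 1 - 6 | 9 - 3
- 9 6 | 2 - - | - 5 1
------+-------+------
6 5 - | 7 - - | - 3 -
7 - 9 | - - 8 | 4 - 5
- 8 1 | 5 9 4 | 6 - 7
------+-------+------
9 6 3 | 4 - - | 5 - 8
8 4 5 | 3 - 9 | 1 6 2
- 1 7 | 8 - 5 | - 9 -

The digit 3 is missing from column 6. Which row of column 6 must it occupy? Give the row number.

Consider where 3 can go in column 6.
row 1, column 6 is out (row 1 already has a 3).
row 4, column 6 is out (row 4 already has a 3).
row 7, column 6 is out (row 7 already has a 3).
So the only cell in column 6 that can hold 3 is row 3, column 6.
That is row 3.

3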